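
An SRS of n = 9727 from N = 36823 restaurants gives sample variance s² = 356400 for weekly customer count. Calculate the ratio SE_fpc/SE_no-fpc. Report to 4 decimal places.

0.8578

f = n/N = 9727/36823 = 0.26415555.
SE_no-fpc = √(s²/n) = 6.0531215; SE_fpc = √((1−f)s²/n) = 5.1924509.
Ratio = √(1−f) = 0.85781376.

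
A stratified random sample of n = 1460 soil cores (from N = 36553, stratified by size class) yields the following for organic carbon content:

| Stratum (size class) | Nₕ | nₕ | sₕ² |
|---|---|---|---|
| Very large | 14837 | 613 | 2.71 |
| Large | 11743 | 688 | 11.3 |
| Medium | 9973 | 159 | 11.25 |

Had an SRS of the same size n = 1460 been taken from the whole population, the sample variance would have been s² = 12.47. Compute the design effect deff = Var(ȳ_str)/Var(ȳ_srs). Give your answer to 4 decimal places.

0.9118

Var(ȳ_str) = Σ Wₕ²(1−fₕ)sₕ²/nₕ with Wₕ = Nₕ/36553:
  Very large: (14837/36553)²·(1−613/14837)·2.71/613 = 6.9828161 × 10^-4
  Large: (11743/36553)²·(1−688/11743)·11.3/688 = 0.0015958121
  Medium: (9973/36553)²·(1−159/9973)·11.25/159 = 0.0051830001
  → Var(ȳ_str) = 0.0074770938.
Var(ȳ_srs) = (1 − 1460/36553)·12.47/1460 = 0.0081999474.
deff = 0.0074770938 / 0.0081999474 = 0.9118.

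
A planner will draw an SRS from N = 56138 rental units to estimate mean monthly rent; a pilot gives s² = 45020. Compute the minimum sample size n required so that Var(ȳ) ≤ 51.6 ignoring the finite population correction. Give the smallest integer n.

Without fpc, n₀ = s²/D = 45020/51.6 = 872.4806.
Rounding up, n = 873.

873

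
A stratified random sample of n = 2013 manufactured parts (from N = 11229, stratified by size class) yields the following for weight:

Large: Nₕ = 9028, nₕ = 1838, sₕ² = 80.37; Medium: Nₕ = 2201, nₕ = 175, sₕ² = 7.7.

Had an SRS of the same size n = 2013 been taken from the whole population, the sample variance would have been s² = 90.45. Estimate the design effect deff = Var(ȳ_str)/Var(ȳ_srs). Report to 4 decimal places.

0.6526

Var(ȳ_str) = Σ Wₕ²(1−fₕ)sₕ²/nₕ with Wₕ = Nₕ/11229:
  Large: (9028/11229)²·(1−1838/9028)·80.37/1838 = 0.022510583
  Medium: (2201/11229)²·(1−175/2201)·7.7/175 = 0.0015560731
  → Var(ȳ_str) = 0.024066656.
Var(ȳ_srs) = (1 − 2013/11229)·90.45/2013 = 0.0368779.
deff = 0.024066656 / 0.0368779 = 0.6526.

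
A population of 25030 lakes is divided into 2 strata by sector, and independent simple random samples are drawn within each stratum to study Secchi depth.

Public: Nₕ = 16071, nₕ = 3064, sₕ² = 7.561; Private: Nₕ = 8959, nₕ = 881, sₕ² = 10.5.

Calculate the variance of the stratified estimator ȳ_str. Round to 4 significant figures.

Var(ȳ_str) = Σₕ Wₕ²(1 − fₕ)sₕ²/nₕ with Wₕ = Nₕ/N, N = 25030.
Public: Wₕ = 0.64206952; term = 0.64206952²·(1 − 0.19065397)·7.561/3064 = 8.2335821 × 10^-4.
Private: Wₕ = 0.35793048; term = 0.35793048²·(1 − 0.09833687)·10.5/881 = 0.00137675.
Sum = 0.0022001082.

0.002200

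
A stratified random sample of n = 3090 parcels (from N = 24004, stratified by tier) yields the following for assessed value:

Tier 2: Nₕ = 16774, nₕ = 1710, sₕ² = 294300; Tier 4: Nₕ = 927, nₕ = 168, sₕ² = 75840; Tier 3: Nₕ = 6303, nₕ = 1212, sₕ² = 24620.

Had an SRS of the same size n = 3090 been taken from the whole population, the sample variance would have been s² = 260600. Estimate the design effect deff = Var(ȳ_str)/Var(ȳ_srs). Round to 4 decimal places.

1.0500

Var(ȳ_str) = Σ Wₕ²(1−fₕ)sₕ²/nₕ with Wₕ = Nₕ/24004:
  Tier 2: (16774/24004)²·(1−1710/16774)·294300/1710 = 75.475129
  Tier 4: (927/24004)²·(1−168/927)·75840/168 = 0.55124329
  Tier 3: (6303/24004)²·(1−1212/6303)·24620/1212 = 1.1312761
  → Var(ȳ_str) = 77.157648.
Var(ȳ_srs) = (1 − 3090/24004)·260600/3090 = 73.480046.
deff = 77.157648 / 73.480046 = 1.0500.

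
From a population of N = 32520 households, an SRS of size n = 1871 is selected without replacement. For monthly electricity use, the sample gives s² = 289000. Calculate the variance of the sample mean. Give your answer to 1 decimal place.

Under SRS without replacement, Var(ȳ) = (1 − f)·s²/n with f = n/N = 1871/32520 = 0.05753383.
Var(ȳ) = (1 − 0.05753383)·289000/1871 = 0.94246617·154.46285 = 145.57602.

145.6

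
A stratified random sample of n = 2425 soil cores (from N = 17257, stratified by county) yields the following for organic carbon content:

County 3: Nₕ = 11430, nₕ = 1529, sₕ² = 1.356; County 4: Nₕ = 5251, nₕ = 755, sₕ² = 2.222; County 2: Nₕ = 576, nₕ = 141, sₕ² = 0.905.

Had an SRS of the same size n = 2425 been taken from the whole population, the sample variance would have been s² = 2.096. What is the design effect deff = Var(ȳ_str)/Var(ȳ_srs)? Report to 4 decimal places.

0.7750

Var(ȳ_str) = Σ Wₕ²(1−fₕ)sₕ²/nₕ with Wₕ = Nₕ/17257:
  County 3: (11430/17257)²·(1−1529/11430)·1.356/1529 = 3.3701319 × 10^-4
  County 4: (5251/17257)²·(1−755/5251)·2.222/755 = 2.3331079 × 10^-4
  County 2: (576/17257)²·(1−141/576)·0.905/141 = 5.4002095 × 10^-6
  → Var(ȳ_str) = 5.7572419 × 10^-4.
Var(ȳ_srs) = (1 − 2425/17257)·2.096/2425 = 7.4287194 × 10^-4.
deff = (5.7572419 × 10^-4) / (7.4287194 × 10^-4) = 0.7750.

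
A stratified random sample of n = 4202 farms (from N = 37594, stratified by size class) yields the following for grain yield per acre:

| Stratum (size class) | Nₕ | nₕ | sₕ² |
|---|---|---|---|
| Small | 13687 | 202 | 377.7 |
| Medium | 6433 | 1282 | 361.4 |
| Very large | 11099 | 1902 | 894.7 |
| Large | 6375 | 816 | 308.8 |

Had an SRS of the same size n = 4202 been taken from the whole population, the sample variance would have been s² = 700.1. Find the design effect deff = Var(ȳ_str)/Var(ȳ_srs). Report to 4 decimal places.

1.9884

Var(ȳ_str) = Σ Wₕ²(1−fₕ)sₕ²/nₕ with Wₕ = Nₕ/37594:
  Small: (13687/37594)²·(1−202/13687)·377.7/202 = 0.24418431
  Medium: (6433/37594)²·(1−1282/6433)·361.4/1282 = 0.006609493
  Very large: (11099/37594)²·(1−1902/11099)·894.7/1902 = 0.033975033
  Large: (6375/37594)²·(1−816/6375)·308.8/816 = 0.0094891415
  → Var(ȳ_str) = 0.29425798.
Var(ȳ_srs) = (1 − 4202/37594)·700.1/4202 = 0.14798849.
deff = 0.29425798 / 0.14798849 = 1.9884.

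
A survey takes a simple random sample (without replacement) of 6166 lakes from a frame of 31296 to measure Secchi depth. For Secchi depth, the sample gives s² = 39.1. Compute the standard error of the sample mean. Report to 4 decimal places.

Under SRS without replacement, Var(ȳ) = (1 − f)·s²/n with f = n/N = 6166/31296 = 0.19702198.
Var(ȳ) = (1 − 0.19702198)·39.1/6166 = 0.80297802·0.0063412261 = 0.0050918651.
SE(ȳ) = √(0.0050918651) = 0.0714.

0.0714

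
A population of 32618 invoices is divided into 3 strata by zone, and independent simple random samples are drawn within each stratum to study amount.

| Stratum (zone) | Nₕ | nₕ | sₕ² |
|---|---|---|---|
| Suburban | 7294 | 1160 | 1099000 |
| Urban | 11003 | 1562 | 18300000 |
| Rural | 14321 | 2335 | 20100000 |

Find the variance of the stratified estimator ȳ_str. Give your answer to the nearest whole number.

2573

Var(ȳ_str) = Σₕ Wₕ²(1 − fₕ)sₕ²/nₕ with Wₕ = Nₕ/N, N = 32618.
Suburban: Wₕ = 0.22361886; term = 0.22361886²·(1 − 0.15903482)·1099000/1160 = 39.841399.
Urban: Wₕ = 0.33732908; term = 0.33732908²·(1 − 0.14196128)·18300000/1562 = 1143.8907.
Rural: Wₕ = 0.43905206; term = 0.43905206²·(1 − 0.16304727)·20100000/2335 = 1388.8078.
Sum = 2572.5399.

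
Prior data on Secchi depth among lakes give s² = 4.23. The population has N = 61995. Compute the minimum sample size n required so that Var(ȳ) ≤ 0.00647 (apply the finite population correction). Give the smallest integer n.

Without fpc, n₀ = s²/D = 4.23/0.00647 = 653.7867.
With fpc, (1 − n/N)·s²/n ≤ D requires n ≥ n₀/(1 + n₀/N) = 653.7867/(1 + 653.7867/61995) = 646.9639.
Rounding up, n = 647.

647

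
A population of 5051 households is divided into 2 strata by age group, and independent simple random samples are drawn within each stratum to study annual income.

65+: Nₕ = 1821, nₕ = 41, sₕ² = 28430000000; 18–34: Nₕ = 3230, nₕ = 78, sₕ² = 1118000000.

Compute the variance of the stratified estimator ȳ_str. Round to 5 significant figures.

Var(ȳ_str) = Σₕ Wₕ²(1 − fₕ)sₕ²/nₕ with Wₕ = Nₕ/N, N = 5051.
65+: Wₕ = 0.36052267; term = 0.36052267²·(1 − 0.02251510)·28430000000/41 = 8.8098439 × 10^7.
18–34: Wₕ = 0.63947733; term = 0.63947733²·(1 − 0.02414861)·1118000000/78 = 5.7198046 × 10^6.
Sum = 9.3818244 × 10^7.

9.3818 × 10^7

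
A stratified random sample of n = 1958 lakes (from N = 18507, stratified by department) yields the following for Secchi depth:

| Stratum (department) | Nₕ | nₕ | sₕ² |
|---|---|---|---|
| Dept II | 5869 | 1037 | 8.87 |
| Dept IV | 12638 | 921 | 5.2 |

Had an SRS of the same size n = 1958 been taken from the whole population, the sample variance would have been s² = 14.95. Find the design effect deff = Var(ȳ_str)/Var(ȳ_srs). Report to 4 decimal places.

Var(ȳ_str) = Σ Wₕ²(1−fₕ)sₕ²/nₕ with Wₕ = Nₕ/18507:
  Dept II: (5869/18507)²·(1−1037/5869)·8.87/1037 = 7.0821293 × 10^-4
  Dept IV: (12638/18507)²·(1−921/12638)·5.2/921 = 0.0024409925
  → Var(ȳ_str) = 0.0031492054.
Var(ȳ_srs) = (1 − 1958/18507)·14.95/1958 = 0.0068275397.
deff = 0.0031492054 / 0.0068275397 = 0.4613.

0.4613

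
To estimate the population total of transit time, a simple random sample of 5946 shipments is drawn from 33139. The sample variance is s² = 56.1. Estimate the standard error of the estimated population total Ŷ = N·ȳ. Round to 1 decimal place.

2915.9

Var(Ŷ) = N²·Var(ȳ) = N²·(1 − n/N)·s²/n.
f = 5946/33139 = 0.17942605; Var(ȳ) = 0.82057395·56.1/5946 = 0.0077420448.
Var(Ŷ) = 33139² · 0.0077420448 = 8.5022619 × 10^6.
SE(Ŷ) = √(8.5022619 × 10^6) = 2915.9.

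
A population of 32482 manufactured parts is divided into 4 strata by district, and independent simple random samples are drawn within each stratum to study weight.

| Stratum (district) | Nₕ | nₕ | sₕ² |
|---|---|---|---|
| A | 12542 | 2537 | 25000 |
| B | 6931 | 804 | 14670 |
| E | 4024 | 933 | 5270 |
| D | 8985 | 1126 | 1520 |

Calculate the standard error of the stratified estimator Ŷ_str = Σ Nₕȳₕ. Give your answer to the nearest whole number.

46658

Var(Ŷ_str) = Σₕ Nₕ²(1 − fₕ)sₕ²/nₕ.
A: 12542²·(1 − 2537/12542)·25000/2537 = 1.2365265 × 10^9.
B: 6931²·(1 − 804/6931)·14670/804 = 7.7485037 × 10^8.
E: 4024²·(1 − 933/4024)·5270/933 = 7.0256409 × 10^7.
D: 8985²·(1 − 1126/8985)·1520/1126 = 9.5321434 × 10^7.
Sum = 2.1769547 × 10^9.
SE = √(2.1769547 × 10^9) = 46658.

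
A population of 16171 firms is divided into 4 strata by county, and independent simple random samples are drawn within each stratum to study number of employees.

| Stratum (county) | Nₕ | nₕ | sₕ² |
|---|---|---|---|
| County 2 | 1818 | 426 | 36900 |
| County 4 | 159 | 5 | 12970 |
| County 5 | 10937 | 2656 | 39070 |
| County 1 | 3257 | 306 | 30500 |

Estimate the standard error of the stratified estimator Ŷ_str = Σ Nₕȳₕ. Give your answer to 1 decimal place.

50724.8

Var(Ŷ_str) = Σₕ Nₕ²(1 − fₕ)sₕ²/nₕ.
County 2: 1818²·(1 − 426/1818)·36900/426 = 2.1920471 × 10^8.
County 4: 159²·(1 − 5/159)·12970/5 = 6.3516684 × 10^7.
County 5: 10937²·(1 − 2656/10937)·39070/2656 = 1.3322825 × 10^9.
County 1: 3257²·(1 − 306/3257)·30500/306 = 9.5799972 × 10^8.
Sum = 2.5730036 × 10^9.
SE = √(2.5730036 × 10^9) = 50724.8.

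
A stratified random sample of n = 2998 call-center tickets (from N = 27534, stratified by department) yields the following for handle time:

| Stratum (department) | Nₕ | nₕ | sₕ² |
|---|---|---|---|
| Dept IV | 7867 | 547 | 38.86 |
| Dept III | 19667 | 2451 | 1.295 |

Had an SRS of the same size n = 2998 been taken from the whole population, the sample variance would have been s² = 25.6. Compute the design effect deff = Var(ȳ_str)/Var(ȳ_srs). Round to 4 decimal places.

0.7402

Var(ȳ_str) = Σ Wₕ²(1−fₕ)sₕ²/nₕ with Wₕ = Nₕ/27534:
  Dept IV: (7867/27534)²·(1−547/7867)·38.86/547 = 0.0053963124
  Dept III: (19667/27534)²·(1−2451/19667)·1.295/2451 = 2.3597077 × 10^-4
  → Var(ȳ_str) = 0.0056322832.
Var(ȳ_srs) = (1 − 2998/27534)·25.6/2998 = 0.0076092664.
deff = 0.0056322832 / 0.0076092664 = 0.7402.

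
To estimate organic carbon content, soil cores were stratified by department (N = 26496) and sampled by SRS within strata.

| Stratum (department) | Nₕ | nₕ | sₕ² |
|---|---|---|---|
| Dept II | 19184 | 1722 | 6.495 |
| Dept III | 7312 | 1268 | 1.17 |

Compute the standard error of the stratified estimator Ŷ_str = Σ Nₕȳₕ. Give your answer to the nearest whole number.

Var(Ŷ_str) = Σₕ Nₕ²(1 − fₕ)sₕ²/nₕ.
Dept II: 19184²·(1 − 1722/19184)·6.495/1722 = 1.2635114 × 10^6.
Dept III: 7312²·(1 − 1268/7312)·1.17/1268 = 40778.124.
Sum = 1.3042895 × 10^6.
SE = √(1.3042895 × 10^6) = 1142.

1142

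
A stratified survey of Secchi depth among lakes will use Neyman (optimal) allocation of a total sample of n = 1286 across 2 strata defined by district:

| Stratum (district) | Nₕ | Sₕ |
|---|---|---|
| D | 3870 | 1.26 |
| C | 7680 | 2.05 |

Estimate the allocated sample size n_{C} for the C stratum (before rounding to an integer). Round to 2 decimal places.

Neyman allocation: nₕ = n·NₕSₕ / Σⱼ NⱼSⱼ.
Σ NⱼSⱼ = 3870·1.26 + 7680·2.05 = 20620.2.
n_{C} = 1286·7680·2.05 / 20620.2 = 981.89.

981.89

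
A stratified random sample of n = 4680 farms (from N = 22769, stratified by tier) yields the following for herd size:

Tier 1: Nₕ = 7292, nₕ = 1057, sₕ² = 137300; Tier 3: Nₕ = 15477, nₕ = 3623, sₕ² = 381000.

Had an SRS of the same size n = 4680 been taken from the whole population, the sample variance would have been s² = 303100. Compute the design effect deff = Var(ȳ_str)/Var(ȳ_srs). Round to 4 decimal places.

0.9447

Var(ȳ_str) = Σ Wₕ²(1−fₕ)sₕ²/nₕ with Wₕ = Nₕ/22769:
  Tier 1: (7292/22769)²·(1−1057/7292)·137300/1057 = 11.391758
  Tier 3: (15477/22769)²·(1−3623/15477)·381000/3623 = 37.215206
  → Var(ȳ_str) = 48.606964.
Var(ȳ_srs) = (1 − 4680/22769)·303100/4680 = 51.452998.
deff = 48.606964 / 51.452998 = 0.9447.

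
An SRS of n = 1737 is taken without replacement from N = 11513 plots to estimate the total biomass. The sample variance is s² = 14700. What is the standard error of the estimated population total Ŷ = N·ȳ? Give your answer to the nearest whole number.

Var(Ŷ) = N²·Var(ȳ) = N²·(1 − n/N)·s²/n.
f = 1737/11513 = 0.15087293; Var(ȳ) = 0.84912707·14700/1737 = 7.1860495.
Var(Ŷ) = 11513² · 7.1860495 = 9.5250489 × 10^8.
SE(Ŷ) = √(9.5250489 × 10^8) = 30863.

30863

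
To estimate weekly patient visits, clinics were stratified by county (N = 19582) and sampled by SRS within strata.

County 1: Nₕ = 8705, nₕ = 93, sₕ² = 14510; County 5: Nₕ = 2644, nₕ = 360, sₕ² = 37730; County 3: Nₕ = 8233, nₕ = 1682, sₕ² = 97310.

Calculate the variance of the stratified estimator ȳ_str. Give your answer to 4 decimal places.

40.2909

Var(ȳ_str) = Σₕ Wₕ²(1 − fₕ)sₕ²/nₕ with Wₕ = Nₕ/N, N = 19582.
County 1: Wₕ = 0.44454090; term = 0.44454090²·(1 − 0.01068352)·14510/93 = 30.503043.
County 5: Wₕ = 0.13502196; term = 0.13502196²·(1 − 0.13615734)·37730/360 = 1.6505465.
County 3: Wₕ = 0.42043714; term = 0.42043714²·(1 − 0.20429977)·97310/1682 = 8.137352.
Sum = 40.290942.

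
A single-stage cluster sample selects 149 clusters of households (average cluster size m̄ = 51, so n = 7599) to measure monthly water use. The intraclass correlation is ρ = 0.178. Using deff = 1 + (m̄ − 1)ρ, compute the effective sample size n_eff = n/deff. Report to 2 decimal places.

767.58

deff = 1 + (51 − 1)·0.178 = 1 + 8.9 = 9.9.
n_eff = 7599 / 9.9 = 767.58.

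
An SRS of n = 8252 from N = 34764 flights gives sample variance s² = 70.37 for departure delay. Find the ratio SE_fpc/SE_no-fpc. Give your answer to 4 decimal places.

0.8733

f = n/N = 8252/34764 = 0.23737199.
SE_no-fpc = √(s²/n) = 0.092345166; SE_fpc = √((1−f)s²/n) = 0.080643718.
Ratio = √(1−f) = 0.87328575.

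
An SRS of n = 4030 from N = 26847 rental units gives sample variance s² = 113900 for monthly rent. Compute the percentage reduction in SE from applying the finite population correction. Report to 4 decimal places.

f = n/N = 4030/26847 = 0.15010988.
SE_no-fpc = √(s²/n) = 5.3162983; SE_fpc = √((1−f)s²/n) = 4.901068.
Ratio = √(1−f) = 0.92189485. Reduction = 100·(1 − 0.92189485) = 7.8105%.

7.8105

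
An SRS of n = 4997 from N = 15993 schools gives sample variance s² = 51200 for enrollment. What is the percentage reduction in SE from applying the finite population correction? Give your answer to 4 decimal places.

f = n/N = 4997/15993 = 0.31244920.
SE_no-fpc = √(s²/n) = 3.2009604; SE_fpc = √((1−f)s²/n) = 2.6541942.
Ratio = √(1−f) = 0.82918683. Reduction = 100·(1 − 0.82918683) = 17.0813%.

17.0813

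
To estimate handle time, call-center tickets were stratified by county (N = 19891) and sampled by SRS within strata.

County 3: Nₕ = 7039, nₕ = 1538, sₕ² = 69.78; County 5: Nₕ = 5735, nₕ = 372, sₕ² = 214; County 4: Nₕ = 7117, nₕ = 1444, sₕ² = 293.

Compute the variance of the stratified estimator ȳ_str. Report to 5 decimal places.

0.06987

Var(ȳ_str) = Σₕ Wₕ²(1 − fₕ)sₕ²/nₕ with Wₕ = Nₕ/N, N = 19891.
County 3: Wₕ = 0.35387864; term = 0.35387864²·(1 − 0.21849695)·69.78/1538 = 0.0044403173.
County 5: Wₕ = 0.28832135; term = 0.28832135²·(1 − 0.06486486)·214/372 = 0.044719693.
County 4: Wₕ = 0.35780001; term = 0.35780001²·(1 − 0.20289448)·293/1444 = 0.020706035.
Sum = 0.069866045.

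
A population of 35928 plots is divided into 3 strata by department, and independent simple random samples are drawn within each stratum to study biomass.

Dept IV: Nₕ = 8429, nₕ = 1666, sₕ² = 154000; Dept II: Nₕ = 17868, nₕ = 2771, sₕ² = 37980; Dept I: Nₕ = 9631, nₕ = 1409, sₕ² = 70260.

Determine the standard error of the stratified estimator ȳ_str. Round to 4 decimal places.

Var(ȳ_str) = Σₕ Wₕ²(1 − fₕ)sₕ²/nₕ with Wₕ = Nₕ/N, N = 35928.
Dept IV: Wₕ = 0.23460811; term = 0.23460811²·(1 − 0.19765097)·154000/1666 = 4.0822075.
Dept II: Wₕ = 0.49732799; term = 0.49732799²·(1 − 0.15508171)·37980/2771 = 2.8643029.
Dept I: Wₕ = 0.26806391; term = 0.26806391²·(1 − 0.14629841)·70260/1409 = 3.0590031.
Sum = 10.005514.
SE = √(10.005514) = 3.1631.

3.1631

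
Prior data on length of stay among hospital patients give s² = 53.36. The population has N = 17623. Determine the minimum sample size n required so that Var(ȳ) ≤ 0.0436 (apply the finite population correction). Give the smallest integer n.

1145

Without fpc, n₀ = s²/D = 53.36/0.0436 = 1223.8532.
With fpc, (1 − n/N)·s²/n ≤ D requires n ≥ n₀/(1 + n₀/N) = 1223.8532/(1 + 1223.8532/17623) = 1144.3802.
Rounding up, n = 1145.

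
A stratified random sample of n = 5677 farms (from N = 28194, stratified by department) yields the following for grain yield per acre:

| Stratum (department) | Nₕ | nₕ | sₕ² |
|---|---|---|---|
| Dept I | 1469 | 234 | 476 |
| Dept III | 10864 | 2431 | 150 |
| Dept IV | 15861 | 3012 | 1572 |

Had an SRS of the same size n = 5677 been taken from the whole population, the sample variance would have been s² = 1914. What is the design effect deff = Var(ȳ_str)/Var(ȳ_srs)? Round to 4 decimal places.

Var(ȳ_str) = Σ Wₕ²(1−fₕ)sₕ²/nₕ with Wₕ = Nₕ/28194:
  Dept I: (1469/28194)²·(1−234/1469)·476/234 = 0.0046426555
  Dept III: (10864/28194)²·(1−2431/10864)·150/2431 = 0.0071115582
  Dept IV: (15861/28194)²·(1−3012/15861)·1572/3012 = 0.13380862
  → Var(ȳ_str) = 0.14556283.
Var(ȳ_srs) = (1 − 5677/28194)·1914/5677 = 0.26926312.
deff = 0.14556283 / 0.26926312 = 0.5406.

0.5406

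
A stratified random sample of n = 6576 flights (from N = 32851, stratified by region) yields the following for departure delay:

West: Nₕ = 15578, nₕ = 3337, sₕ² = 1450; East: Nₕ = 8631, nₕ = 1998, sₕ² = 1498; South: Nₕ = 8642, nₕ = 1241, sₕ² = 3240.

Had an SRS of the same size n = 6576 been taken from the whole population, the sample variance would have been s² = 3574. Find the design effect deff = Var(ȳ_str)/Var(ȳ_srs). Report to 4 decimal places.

Var(ȳ_str) = Σ Wₕ²(1−fₕ)sₕ²/nₕ with Wₕ = Nₕ/32851:
  West: (15578/32851)²·(1−3337/15578)·1450/3337 = 0.076779133
  East: (8631/32851)²·(1−1998/8631)·1498/1998 = 0.039773174
  South: (8642/32851)²·(1−1241/8642)·3240/1241 = 0.1547322
  → Var(ȳ_str) = 0.27128451.
Var(ȳ_srs) = (1 − 6576/32851)·3574/6576 = 0.43469723.
deff = 0.27128451 / 0.43469723 = 0.6241.

0.6241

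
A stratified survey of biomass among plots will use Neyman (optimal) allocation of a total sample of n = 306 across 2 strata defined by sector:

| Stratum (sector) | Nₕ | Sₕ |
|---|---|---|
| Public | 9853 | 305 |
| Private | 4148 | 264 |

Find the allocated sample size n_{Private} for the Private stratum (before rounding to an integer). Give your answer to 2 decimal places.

81.73

Neyman allocation: nₕ = n·NₕSₕ / Σⱼ NⱼSⱼ.
Σ NⱼSⱼ = 9853·305 + 4148·264 = 4.100237 × 10^6.
n_{Private} = 306·4148·264 / (4.100237 × 10^6) = 81.73.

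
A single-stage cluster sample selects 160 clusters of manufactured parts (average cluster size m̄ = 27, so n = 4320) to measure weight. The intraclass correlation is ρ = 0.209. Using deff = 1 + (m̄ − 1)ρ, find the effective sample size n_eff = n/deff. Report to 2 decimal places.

671.43

deff = 1 + (27 − 1)·0.209 = 1 + 5.434 = 6.434.
n_eff = 4320 / 6.434 = 671.43.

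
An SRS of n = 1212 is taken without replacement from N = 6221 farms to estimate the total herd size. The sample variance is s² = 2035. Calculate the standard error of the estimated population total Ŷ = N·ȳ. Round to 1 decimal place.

Var(Ŷ) = N²·Var(ȳ) = N²·(1 − n/N)·s²/n.
f = 1212/6221 = 0.19482398; Var(ȳ) = 0.80517602·2035/1212 = 1.3519251.
Var(Ŷ) = 6221² · 1.3519251 = 5.2320638 × 10^7.
SE(Ŷ) = √(5.2320638 × 10^7) = 7233.3.

7233.3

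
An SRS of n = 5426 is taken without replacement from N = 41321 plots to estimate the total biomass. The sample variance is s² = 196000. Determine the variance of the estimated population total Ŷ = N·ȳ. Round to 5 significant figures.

5.3577 × 10^10

Var(Ŷ) = N²·Var(ȳ) = N²·(1 − n/N)·s²/n.
f = 5426/41321 = 0.13131338; Var(ȳ) = 0.86868662·196000/5426 = 31.379023.
Var(Ŷ) = 41321² · 31.379023 = 5.357733 × 10^10.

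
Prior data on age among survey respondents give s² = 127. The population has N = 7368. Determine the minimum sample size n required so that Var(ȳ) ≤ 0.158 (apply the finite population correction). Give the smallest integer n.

725

Without fpc, n₀ = s²/D = 127/0.158 = 803.7975.
With fpc, (1 − n/N)·s²/n ≤ D requires n ≥ n₀/(1 + n₀/N) = 803.7975/(1 + 803.7975/7368) = 724.7341.
Rounding up, n = 725.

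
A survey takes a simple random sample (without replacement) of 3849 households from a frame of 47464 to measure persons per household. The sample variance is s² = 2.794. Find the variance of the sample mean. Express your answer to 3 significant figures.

Under SRS without replacement, Var(ȳ) = (1 − f)·s²/n with f = n/N = 3849/47464 = 0.08109304.
Var(ȳ) = (1 − 0.08109304)·2.794/3849 = 0.91890696·7.2590283 × 10^-4 = 6.6703717 × 10^-4.

6.67 × 10^-4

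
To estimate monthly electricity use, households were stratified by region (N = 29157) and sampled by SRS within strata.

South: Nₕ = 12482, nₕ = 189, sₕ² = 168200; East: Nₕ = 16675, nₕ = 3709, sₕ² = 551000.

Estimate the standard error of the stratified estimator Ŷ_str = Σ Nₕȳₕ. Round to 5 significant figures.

Var(Ŷ_str) = Σₕ Nₕ²(1 − fₕ)sₕ²/nₕ.
South: 12482²·(1 − 189/12482)·168200/189 = 1.3655457 × 10^11.
East: 16675²·(1 − 3709/16675)·551000/3709 = 3.2119341 × 10^10.
Sum = 1.6867391 × 10^11.
SE = √(1.6867391 × 10^11) = 410700.

410700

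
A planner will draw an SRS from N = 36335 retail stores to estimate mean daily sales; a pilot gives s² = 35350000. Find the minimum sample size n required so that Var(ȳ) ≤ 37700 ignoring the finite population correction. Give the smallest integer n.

Without fpc, n₀ = s²/D = 35350000/37700 = 937.6658.
Rounding up, n = 938.

938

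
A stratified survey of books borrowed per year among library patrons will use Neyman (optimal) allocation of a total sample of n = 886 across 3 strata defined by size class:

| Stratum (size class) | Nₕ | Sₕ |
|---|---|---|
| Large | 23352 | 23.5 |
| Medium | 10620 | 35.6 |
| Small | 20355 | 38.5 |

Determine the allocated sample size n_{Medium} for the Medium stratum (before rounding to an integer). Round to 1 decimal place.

195.8

Neyman allocation: nₕ = n·NₕSₕ / Σⱼ NⱼSⱼ.
Σ NⱼSⱼ = 23352·23.5 + 10620·35.6 + 20355·38.5 = 1.7105115 × 10^6.
n_{Medium} = 886·10620·35.6 / (1.7105115 × 10^6) = 195.8.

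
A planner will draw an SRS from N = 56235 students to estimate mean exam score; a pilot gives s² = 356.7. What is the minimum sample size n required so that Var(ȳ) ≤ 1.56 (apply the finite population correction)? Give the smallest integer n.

Without fpc, n₀ = s²/D = 356.7/1.56 = 228.6538.
With fpc, (1 − n/N)·s²/n ≤ D requires n ≥ n₀/(1 + n₀/N) = 228.6538/(1 + 228.6538/56235) = 227.7278.
Rounding up, n = 228.

228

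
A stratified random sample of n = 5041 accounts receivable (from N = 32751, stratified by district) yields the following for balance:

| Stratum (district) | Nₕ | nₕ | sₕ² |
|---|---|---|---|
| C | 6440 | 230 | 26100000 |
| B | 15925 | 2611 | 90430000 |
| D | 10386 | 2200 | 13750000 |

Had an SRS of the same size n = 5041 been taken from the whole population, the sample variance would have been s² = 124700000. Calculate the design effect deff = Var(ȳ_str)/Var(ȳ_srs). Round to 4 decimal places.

Var(ȳ_str) = Σ Wₕ²(1−fₕ)sₕ²/nₕ with Wₕ = Nₕ/32751:
  C: (6440/32751)²·(1−230/6440)·26100000/230 = 4230.9804
  B: (15925/32751)²·(1−2611/15925)·90430000/2611 = 6846.1202
  D: (10386/32751)²·(1−2200/10386)·13750000/2200 = 495.39423
  → Var(ȳ_str) = 11572.495.
Var(ȳ_srs) = (1 − 5041/32751)·124700000/5041 = 20929.638.
deff = 11572.495 / 20929.638 = 0.5529.

0.5529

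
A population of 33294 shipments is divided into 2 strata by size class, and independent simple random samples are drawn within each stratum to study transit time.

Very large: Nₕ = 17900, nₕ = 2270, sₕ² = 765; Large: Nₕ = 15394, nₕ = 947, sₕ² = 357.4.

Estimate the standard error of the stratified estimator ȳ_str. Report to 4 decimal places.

Var(ȳ_str) = Σₕ Wₕ²(1 − fₕ)sₕ²/nₕ with Wₕ = Nₕ/N, N = 33294.
Very large: Wₕ = 0.53763441; term = 0.53763441²·(1 − 0.12681564)·765/2270 = 0.085058092.
Large: Wₕ = 0.46236559; term = 0.46236559²·(1 − 0.06151747)·357.4/947 = 0.07571846.
Sum = 0.16077655.
SE = √(0.16077655) = 0.4010.

0.4010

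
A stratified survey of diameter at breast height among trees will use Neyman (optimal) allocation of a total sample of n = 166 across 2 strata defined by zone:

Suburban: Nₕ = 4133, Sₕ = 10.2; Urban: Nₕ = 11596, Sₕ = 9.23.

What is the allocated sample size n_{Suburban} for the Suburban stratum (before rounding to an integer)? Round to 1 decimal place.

46.9

Neyman allocation: nₕ = n·NₕSₕ / Σⱼ NⱼSⱼ.
Σ NⱼSⱼ = 4133·10.2 + 11596·9.23 = 149187.68.
n_{Suburban} = 166·4133·10.2 / 149187.68 = 46.9.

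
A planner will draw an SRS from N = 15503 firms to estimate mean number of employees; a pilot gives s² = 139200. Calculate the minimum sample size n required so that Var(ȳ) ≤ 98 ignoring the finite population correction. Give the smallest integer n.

Without fpc, n₀ = s²/D = 139200/98 = 1420.4082.
Rounding up, n = 1421.

1421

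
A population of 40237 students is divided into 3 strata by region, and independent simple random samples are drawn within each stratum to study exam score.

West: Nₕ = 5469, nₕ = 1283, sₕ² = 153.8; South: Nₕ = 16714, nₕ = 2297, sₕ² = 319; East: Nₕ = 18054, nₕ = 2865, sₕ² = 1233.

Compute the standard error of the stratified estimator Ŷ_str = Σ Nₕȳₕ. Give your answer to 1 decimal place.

12418.7

Var(Ŷ_str) = Σₕ Nₕ²(1 − fₕ)sₕ²/nₕ.
West: 5469²·(1 − 1283/5469)·153.8/1283 = 2.7443331 × 10^6.
South: 16714²·(1 − 2297/16714)·319/2297 = 3.346455 × 10^7.
East: 18054²·(1 − 2865/18054)·1233/2865 = 1.1801605 × 10^8.
Sum = 1.5422493 × 10^8.
SE = √(1.5422493 × 10^8) = 12418.7.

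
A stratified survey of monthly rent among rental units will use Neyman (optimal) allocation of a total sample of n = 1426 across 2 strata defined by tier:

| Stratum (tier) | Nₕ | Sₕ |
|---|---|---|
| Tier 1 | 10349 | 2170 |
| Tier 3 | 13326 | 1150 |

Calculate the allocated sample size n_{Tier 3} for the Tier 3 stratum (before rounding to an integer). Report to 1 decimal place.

Neyman allocation: nₕ = n·NₕSₕ / Σⱼ NⱼSⱼ.
Σ NⱼSⱼ = 10349·2170 + 13326·1150 = 3.778223 × 10^7.
n_{Tier 3} = 1426·13326·1150 / (3.778223 × 10^7) = 578.4.

578.4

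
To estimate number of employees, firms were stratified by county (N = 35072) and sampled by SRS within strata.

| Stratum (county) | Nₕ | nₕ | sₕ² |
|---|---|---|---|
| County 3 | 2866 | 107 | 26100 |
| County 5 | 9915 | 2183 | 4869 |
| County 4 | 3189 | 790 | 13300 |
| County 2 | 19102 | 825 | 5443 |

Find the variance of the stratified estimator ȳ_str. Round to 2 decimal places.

Var(ȳ_str) = Σₕ Wₕ²(1 − fₕ)sₕ²/nₕ with Wₕ = Nₕ/N, N = 35072.
County 3: Wₕ = 0.08171761; term = 0.08171761²·(1 − 0.03733426)·26100/107 = 1.5680632.
County 5: Wₕ = 0.28270415; term = 0.28270415²·(1 − 0.22017146)·4869/2183 = 0.13901112.
County 4: Wₕ = 0.09092724; term = 0.09092724²·(1 − 0.24772656)·13300/790 = 0.10471002.
County 2: Wₕ = 0.54465100; term = 0.54465100²·(1 − 0.04318919)·5443/825 = 1.8726089.
Sum = 3.6843932.

3.68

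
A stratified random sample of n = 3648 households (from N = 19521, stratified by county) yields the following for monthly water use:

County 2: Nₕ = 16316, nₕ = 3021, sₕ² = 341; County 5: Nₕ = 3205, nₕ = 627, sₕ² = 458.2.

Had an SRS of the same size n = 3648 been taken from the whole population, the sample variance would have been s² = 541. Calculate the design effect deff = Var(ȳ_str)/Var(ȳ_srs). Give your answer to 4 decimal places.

0.6642

Var(ȳ_str) = Σ Wₕ²(1−fₕ)sₕ²/nₕ with Wₕ = Nₕ/19521:
  County 2: (16316/19521)²·(1−3021/16316)·341/3021 = 0.064254207
  County 5: (3205/19521)²·(1−627/3205)·458.2/627 = 0.015845078
  → Var(ȳ_str) = 0.080099285.
Var(ȳ_srs) = (1 − 3648/19521)·541/3648 = 0.12058669.
deff = 0.080099285 / 0.12058669 = 0.6642.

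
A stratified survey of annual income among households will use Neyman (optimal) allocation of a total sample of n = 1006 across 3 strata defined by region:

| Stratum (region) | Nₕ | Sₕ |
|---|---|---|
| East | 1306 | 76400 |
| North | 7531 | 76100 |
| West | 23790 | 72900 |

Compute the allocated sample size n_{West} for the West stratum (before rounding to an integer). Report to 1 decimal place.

Neyman allocation: nₕ = n·NₕSₕ / Σⱼ NⱼSⱼ.
Σ NⱼSⱼ = 1306·76400 + 7531·76100 + 23790·72900 = 2.4071785 × 10^9.
n_{West} = 1006·23790·72900 / (2.4071785 × 10^9) = 724.8.

724.8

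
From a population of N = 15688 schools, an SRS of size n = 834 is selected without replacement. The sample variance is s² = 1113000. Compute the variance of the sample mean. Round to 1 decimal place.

Under SRS without replacement, Var(ȳ) = (1 − f)·s²/n with f = n/N = 834/15688 = 0.05316165.
Var(ȳ) = (1 − 0.05316165)·1113000/834 = 0.94683835·1334.5324 = 1263.5864.

1263.6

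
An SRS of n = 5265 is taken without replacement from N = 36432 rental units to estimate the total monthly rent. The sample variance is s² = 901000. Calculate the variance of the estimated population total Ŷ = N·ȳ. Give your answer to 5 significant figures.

Var(Ŷ) = N²·Var(ȳ) = N²·(1 − n/N)·s²/n.
f = 5265/36432 = 0.14451581; Var(ȳ) = 0.85548419·901000/5265 = 146.3991.
Var(Ŷ) = 36432² · 146.3991 = 1.9431415 × 10^11.

1.9431 × 10^11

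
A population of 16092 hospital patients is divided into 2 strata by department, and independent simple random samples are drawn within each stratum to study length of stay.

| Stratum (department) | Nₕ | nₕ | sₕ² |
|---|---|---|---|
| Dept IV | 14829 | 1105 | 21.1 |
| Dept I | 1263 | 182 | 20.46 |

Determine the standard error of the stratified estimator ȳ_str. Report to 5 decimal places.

Var(ȳ_str) = Σₕ Wₕ²(1 − fₕ)sₕ²/nₕ with Wₕ = Nₕ/N, N = 16092.
Dept IV: Wₕ = 0.92151380; term = 0.92151380²·(1 − 0.07451615)·21.1/1105 = 0.015006959.
Dept I: Wₕ = 0.07848620; term = 0.07848620²·(1 − 0.14410135)·20.46/182 = 5.9271134 × 10^-4.
Sum = 0.01559967.
SE = √(0.01559967) = 0.12490.

0.12490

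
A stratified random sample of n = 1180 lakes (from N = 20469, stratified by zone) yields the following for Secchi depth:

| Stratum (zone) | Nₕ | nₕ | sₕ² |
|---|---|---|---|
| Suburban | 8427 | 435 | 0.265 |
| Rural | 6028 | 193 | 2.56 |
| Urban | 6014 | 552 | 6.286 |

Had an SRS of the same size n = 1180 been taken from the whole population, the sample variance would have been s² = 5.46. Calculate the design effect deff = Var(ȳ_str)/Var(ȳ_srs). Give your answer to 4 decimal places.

0.4826

Var(ȳ_str) = Σ Wₕ²(1−fₕ)sₕ²/nₕ with Wₕ = Nₕ/20469:
  Suburban: (8427/20469)²·(1−435/8427)·0.265/435 = 9.7924606 × 10^-5
  Rural: (6028/20469)²·(1−193/6028)·2.56/193 = 0.0011135341
  Urban: (6014/20469)²·(1−552/6014)·6.286/552 = 8.9280614 × 10^-4
  → Var(ȳ_str) = 0.0021042648.
Var(ȳ_srs) = (1 − 1180/20469)·5.46/1180 = 0.0043603738.
deff = 0.0021042648 / 0.0043603738 = 0.4826.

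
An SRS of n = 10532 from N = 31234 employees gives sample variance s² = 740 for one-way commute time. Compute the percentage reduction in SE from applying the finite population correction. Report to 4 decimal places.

f = n/N = 10532/31234 = 0.33719664.
SE_no-fpc = √(s²/n) = 0.26506991; SE_fpc = √((1−f)s²/n) = 0.21580067.
Ratio = √(1−f) = 0.81412736. Reduction = 100·(1 − 0.81412736) = 18.5873%.

18.5873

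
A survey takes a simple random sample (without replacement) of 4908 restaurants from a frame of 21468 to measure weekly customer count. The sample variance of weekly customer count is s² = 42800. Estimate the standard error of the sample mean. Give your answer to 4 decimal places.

Under SRS without replacement, Var(ȳ) = (1 − f)·s²/n with f = n/N = 4908/21468 = 0.22861934.
Var(ȳ) = (1 − 0.22861934)·42800/4908 = 0.77138066·8.7204564 = 6.7267914.
SE(ȳ) = √(6.7267914) = 2.5936.

2.5936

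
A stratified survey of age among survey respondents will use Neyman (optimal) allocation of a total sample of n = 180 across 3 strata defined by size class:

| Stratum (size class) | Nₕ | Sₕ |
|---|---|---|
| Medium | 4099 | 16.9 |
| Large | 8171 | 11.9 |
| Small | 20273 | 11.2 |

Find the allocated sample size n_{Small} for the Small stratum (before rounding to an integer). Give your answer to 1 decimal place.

Neyman allocation: nₕ = n·NₕSₕ / Σⱼ NⱼSⱼ.
Σ NⱼSⱼ = 4099·16.9 + 8171·11.9 + 20273·11.2 = 393565.6.
n_{Small} = 180·20273·11.2 / 393565.6 = 103.8.

103.8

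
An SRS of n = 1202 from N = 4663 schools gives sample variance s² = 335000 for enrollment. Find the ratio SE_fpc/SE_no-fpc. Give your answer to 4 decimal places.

f = n/N = 1202/4663 = 0.25777397.
SE_no-fpc = √(s²/n) = 16.694375; SE_fpc = √((1−f)s²/n) = 14.382628.
Ratio = √(1−f) = 0.86152541.

0.8615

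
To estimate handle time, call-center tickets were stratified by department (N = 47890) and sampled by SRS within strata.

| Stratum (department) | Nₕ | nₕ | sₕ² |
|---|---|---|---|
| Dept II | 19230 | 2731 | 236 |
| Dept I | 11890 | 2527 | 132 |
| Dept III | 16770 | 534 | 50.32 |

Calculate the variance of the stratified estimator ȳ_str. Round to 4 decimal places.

0.0257

Var(ȳ_str) = Σₕ Wₕ²(1 − fₕ)sₕ²/nₕ with Wₕ = Nₕ/N, N = 47890.
Dept II: Wₕ = 0.40154521; term = 0.40154521²·(1 − 0.14201768)·236/2731 = 0.011954668.
Dept I: Wₕ = 0.24827730; term = 0.24827730²·(1 − 0.21253154)·132/2527 = 0.0025355717.
Dept III: Wₕ = 0.35017749; term = 0.35017749²·(1 − 0.03184258)·50.32/534 = 0.01118721.
Sum = 0.02567745.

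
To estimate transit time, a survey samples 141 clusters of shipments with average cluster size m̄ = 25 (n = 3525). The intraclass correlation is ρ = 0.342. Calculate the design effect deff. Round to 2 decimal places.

9.21

deff = 1 + (25 − 1)·0.342 = 1 + 8.208 = 9.208.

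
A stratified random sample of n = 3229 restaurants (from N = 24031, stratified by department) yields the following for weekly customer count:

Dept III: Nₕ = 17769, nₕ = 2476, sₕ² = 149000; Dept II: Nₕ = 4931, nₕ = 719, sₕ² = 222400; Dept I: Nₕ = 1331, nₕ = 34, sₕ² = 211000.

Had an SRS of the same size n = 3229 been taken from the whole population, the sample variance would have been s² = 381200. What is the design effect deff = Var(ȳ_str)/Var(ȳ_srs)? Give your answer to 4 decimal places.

0.5675

Var(ȳ_str) = Σ Wₕ²(1−fₕ)sₕ²/nₕ with Wₕ = Nₕ/24031:
  Dept III: (17769/24031)²·(1−2476/17769)·149000/2476 = 28.317025
  Dept II: (4931/24031)²·(1−719/4931)·222400/719 = 11.12463
  Dept I: (1331/24031)²·(1−34/1331)·211000/34 = 18.551451
  → Var(ȳ_str) = 57.993106.
Var(ȳ_srs) = (1 − 3229/24031)·381200/3229 = 102.19228.
deff = 57.993106 / 102.19228 = 0.5675.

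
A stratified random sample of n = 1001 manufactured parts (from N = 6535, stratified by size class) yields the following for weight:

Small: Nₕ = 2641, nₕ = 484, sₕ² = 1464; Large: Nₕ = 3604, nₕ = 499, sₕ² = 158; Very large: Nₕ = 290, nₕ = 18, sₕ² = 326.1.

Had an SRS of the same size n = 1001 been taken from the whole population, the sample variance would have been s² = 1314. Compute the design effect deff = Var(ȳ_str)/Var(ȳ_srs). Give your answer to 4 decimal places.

0.4677

Var(ȳ_str) = Σ Wₕ²(1−fₕ)sₕ²/nₕ with Wₕ = Nₕ/6535:
  Small: (2641/6535)²·(1−484/2641)·1464/484 = 0.40348099
  Large: (3604/6535)²·(1−499/3604)·158/499 = 0.082968215
  Very large: (290/6535)²·(1−18/290)·326.1/18 = 0.033462163
  → Var(ȳ_str) = 0.51991137.
Var(ȳ_srs) = (1 − 1001/6535)·1314/1001 = 1.1116162.
deff = 0.51991137 / 1.1116162 = 0.4677.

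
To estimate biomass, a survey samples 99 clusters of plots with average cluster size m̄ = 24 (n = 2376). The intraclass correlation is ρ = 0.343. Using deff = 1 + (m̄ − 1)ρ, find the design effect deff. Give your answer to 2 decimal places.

deff = 1 + (24 − 1)·0.343 = 1 + 7.889 = 8.889.

8.89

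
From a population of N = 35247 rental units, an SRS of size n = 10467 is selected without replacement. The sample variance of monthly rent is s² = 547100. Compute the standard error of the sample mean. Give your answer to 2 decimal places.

Under SRS without replacement, Var(ȳ) = (1 − f)·s²/n with f = n/N = 10467/35247 = 0.29696144.
Var(ȳ) = (1 − 0.29696144)·547100/10467 = 0.70303856·52.269036 = 36.747148.
SE(ȳ) = √(36.747148) = 6.06.

6.06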